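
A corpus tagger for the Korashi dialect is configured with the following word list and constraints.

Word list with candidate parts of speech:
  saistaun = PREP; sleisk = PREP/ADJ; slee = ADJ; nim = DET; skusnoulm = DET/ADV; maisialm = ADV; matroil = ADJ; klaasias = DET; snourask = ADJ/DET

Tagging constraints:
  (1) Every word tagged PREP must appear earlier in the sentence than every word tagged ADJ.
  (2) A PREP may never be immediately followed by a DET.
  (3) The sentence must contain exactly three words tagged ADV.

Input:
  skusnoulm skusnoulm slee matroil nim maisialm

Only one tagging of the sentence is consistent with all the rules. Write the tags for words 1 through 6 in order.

ADV ADV ADJ ADJ DET ADV

Candidates per position — 1:skusnoulm {DET,ADV}; 2:skusnoulm {DET,ADV}; 3:slee {ADJ}; 4:matroil {ADJ}; 5:nim {DET}; 6:maisialm {ADV}.
If word 1 were DET, no tagging could satisfy rule 3; so word 1 is ADV.
If word 2 were DET, no tagging could satisfy rule 3; so word 2 is ADV.
That leaves exactly one tagging: ADV ADV ADJ ADJ DET ADV.
Check: rule 1 holds; rule 2 holds; rule 3 holds.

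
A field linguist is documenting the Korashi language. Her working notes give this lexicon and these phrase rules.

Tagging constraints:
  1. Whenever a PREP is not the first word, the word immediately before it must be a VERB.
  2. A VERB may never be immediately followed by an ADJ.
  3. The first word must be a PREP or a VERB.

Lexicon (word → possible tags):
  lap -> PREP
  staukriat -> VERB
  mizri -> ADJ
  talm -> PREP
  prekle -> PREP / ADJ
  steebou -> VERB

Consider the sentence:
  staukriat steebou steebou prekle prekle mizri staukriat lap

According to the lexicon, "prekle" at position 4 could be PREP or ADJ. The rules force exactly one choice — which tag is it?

Candidates per position — 1:staukriat {VERB}; 2:steebou {VERB}; 3:steebou {VERB}; 4:prekle {PREP,ADJ}; 5:prekle {PREP,ADJ}; 6:mizri {ADJ}; 7:staukriat {VERB}; 8:lap {PREP}.
At position 4, choosing ADJ makes rule 2 impossible to satisfy; hence PREP.
At position 5, choosing PREP makes rule 1 impossible to satisfy; hence ADJ.
That leaves exactly one tagging: VERB VERB VERB PREP ADJ ADJ VERB PREP.
Check: rule 1 satisfied; rule 2 satisfied; rule 3 satisfied.

PREP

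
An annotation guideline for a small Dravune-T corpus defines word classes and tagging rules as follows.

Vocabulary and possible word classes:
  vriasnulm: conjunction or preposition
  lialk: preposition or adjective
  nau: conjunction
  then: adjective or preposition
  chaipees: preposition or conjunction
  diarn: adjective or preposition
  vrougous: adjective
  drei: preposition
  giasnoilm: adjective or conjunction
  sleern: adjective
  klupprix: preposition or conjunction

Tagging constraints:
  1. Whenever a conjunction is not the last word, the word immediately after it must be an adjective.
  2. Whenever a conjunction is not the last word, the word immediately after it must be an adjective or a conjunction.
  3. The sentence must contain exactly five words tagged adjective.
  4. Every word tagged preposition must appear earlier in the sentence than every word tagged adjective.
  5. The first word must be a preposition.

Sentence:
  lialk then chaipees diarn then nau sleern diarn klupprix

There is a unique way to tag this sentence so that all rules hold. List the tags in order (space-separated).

Candidates per position — 1:lialk {preposition,adjective}; 2:then {adjective,preposition}; 3:chaipees {preposition,conjunction}; 4:diarn {adjective,preposition}; 5:then {adjective,preposition}; 6:nau {conjunction}; 7:sleern {adjective}; 8:diarn {adjective,preposition}; 9:klupprix {preposition,conjunction}.
Word 1 cannot be adjective — rule 5 would then fail for every completion. It is preposition.
Word 2 cannot be preposition — rule 3 would then fail for every completion. It is adjective.
Word 3 cannot be preposition — rule 4 would then fail for every completion. It is conjunction.
Word 4 cannot be preposition — rule 1 would then fail for every completion. It is adjective.
Word 5 cannot be preposition — rule 3 would then fail for every completion. It is adjective.
Word 8 cannot be preposition — rule 3 would then fail for every completion. It is adjective.
Word 9 cannot be preposition — rule 4 would then fail for every completion. It is conjunction.
That leaves exactly one tagging: preposition adjective conjunction adjective adjective conjunction adjective adjective conjunction.
Checking: rule 1 holds; rule 2 holds; rule 3 holds; rule 4 holds; rule 5 holds.

preposition adjective conjunction adjective adjective conjunction adjective adjective conjunction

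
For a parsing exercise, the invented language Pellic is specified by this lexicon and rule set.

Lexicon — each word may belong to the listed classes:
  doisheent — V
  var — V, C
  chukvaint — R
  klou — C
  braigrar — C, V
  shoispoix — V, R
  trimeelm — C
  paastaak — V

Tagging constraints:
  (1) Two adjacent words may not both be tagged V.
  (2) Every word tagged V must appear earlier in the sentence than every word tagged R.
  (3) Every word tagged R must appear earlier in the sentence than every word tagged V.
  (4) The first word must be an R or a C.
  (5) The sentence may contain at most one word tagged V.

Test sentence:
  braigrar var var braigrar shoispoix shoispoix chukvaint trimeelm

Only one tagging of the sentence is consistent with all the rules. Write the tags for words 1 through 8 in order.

C C C C R R R C

Candidates per position — 1:braigrar {C,V}; 2:var {V,C}; 3:var {V,C}; 4:braigrar {C,V}; 5:shoispoix {V,R}; 6:shoispoix {V,R}; 7:chukvaint {R}; 8:trimeelm {C}.
Position 1: tagging it V would leave rule 3 unsatisfiable, so it must be C.
Position 2: tagging it V would leave rule 3 unsatisfiable, so it must be C.
Position 3: tagging it V would leave rule 3 unsatisfiable, so it must be C.
Position 4: tagging it V would leave rule 3 unsatisfiable, so it must be C.
Position 5: tagging it V would leave rule 3 unsatisfiable, so it must be R.
Position 6: tagging it V would leave rule 2 unsatisfiable, so it must be R.
That leaves exactly one tagging: C C C C R R R C.
Verifying each rule — rule 1 ok; rule 2 ok; rule 3 ok; rule 4 ok; rule 5 ok.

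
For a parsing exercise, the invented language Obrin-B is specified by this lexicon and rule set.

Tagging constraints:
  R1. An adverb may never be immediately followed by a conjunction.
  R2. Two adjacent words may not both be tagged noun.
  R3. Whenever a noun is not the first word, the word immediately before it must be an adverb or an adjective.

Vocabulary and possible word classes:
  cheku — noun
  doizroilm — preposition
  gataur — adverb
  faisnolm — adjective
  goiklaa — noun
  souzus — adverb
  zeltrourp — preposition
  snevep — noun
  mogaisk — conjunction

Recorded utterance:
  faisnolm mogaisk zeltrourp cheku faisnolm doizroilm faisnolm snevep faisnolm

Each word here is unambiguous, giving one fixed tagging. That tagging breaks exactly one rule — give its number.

3

Fixed tagging: adjective conjunction preposition noun adjective preposition adjective noun adjective.
Applying the rules: R1 pass, R2 pass, R3 fail.
Only rule 3 fails.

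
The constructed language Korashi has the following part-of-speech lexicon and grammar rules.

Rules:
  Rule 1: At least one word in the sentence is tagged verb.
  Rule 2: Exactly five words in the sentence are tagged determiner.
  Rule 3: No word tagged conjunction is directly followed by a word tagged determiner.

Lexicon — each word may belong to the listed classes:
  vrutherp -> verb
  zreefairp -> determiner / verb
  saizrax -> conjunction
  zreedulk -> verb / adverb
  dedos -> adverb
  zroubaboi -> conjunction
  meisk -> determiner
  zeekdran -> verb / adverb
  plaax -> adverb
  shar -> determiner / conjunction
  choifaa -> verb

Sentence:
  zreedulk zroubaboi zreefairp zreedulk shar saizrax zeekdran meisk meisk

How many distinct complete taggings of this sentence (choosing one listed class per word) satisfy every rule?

Candidates per position — 1:zreedulk {verb,adverb}; 2:zroubaboi {conjunction}; 3:zreefairp {determiner,verb}; 4:zreedulk {verb,adverb}; 5:shar {determiner,conjunction}; 6:saizrax {conjunction}; 7:zeekdran {verb,adverb}; 8:meisk {determiner}; 9:meisk {determiner}.
There are 32 candidate sequences in total.
Rule 2 cannot be satisfied by any choice of tags from the lexicon.
So there is no consistent tagging.
Count = 0.

0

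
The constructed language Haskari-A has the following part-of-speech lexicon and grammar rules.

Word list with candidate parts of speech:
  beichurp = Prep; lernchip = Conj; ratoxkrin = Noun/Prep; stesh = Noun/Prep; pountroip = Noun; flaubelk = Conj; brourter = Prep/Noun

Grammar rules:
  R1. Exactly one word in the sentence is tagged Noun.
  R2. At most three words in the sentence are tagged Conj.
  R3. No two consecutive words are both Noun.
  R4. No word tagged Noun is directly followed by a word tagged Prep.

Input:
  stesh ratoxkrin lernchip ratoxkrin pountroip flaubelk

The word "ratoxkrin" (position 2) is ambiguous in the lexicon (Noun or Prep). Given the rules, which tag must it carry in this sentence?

Prep

Candidates per position — 1:stesh {Noun,Prep}; 2:ratoxkrin {Noun,Prep}; 3:lernchip {Conj}; 4:ratoxkrin {Noun,Prep}; 5:pountroip {Noun}; 6:flaubelk {Conj}.
Word 1 cannot be Noun — rule 1 would then fail for every completion. It is Prep.
Word 2 cannot be Noun — rule 1 would then fail for every completion. It is Prep.
Word 4 cannot be Noun — rule 1 would then fail for every completion. It is Prep.
The unique satisfying tagging is: Prep Prep Conj Prep Noun Conj.
Rule-by-rule: rule 1 holds; rule 2 holds; rule 3 holds; rule 4 holds.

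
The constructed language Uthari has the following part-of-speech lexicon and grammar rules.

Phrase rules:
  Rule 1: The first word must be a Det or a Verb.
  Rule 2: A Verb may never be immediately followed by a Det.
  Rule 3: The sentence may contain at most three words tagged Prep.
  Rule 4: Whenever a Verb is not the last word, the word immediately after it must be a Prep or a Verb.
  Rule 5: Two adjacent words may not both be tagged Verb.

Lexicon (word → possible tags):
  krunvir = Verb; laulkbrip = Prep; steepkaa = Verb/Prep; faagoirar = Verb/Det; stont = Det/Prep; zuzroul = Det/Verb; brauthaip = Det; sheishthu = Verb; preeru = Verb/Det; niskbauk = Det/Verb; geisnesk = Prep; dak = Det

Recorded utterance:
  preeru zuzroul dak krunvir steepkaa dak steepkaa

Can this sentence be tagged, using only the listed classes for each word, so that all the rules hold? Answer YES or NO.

Candidates per position — 1:preeru {Verb,Det}; 2:zuzroul {Det,Verb}; 3:dak {Det}; 4:krunvir {Verb}; 5:steepkaa {Verb,Prep}; 6:dak {Det}; 7:steepkaa {Verb,Prep}.
One satisfying assignment: Det Det Det Verb Prep Det Prep.
Rule-by-rule: rule 1 holds; rule 2 holds; rule 3 holds; rule 4 holds; rule 5 holds.

YES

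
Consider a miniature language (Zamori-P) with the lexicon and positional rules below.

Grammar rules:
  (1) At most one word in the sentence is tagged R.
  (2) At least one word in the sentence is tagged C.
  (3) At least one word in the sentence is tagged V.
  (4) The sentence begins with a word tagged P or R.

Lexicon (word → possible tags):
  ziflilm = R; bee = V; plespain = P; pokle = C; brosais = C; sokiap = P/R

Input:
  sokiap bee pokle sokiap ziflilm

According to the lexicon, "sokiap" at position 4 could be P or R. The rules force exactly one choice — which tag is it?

P

Candidates per position — 1:sokiap {P,R}; 2:bee {V}; 3:pokle {C}; 4:sokiap {P,R}; 5:ziflilm {R}.
Position 1: tagging it R would leave rule 1 unsatisfiable, so it must be P.
Position 4: tagging it R would leave rule 1 unsatisfiable, so it must be P.
The only consistent sequence is: P V C P R.
Checking: rule 1 satisfied; rule 2 satisfied; rule 3 satisfied; rule 4 satisfied.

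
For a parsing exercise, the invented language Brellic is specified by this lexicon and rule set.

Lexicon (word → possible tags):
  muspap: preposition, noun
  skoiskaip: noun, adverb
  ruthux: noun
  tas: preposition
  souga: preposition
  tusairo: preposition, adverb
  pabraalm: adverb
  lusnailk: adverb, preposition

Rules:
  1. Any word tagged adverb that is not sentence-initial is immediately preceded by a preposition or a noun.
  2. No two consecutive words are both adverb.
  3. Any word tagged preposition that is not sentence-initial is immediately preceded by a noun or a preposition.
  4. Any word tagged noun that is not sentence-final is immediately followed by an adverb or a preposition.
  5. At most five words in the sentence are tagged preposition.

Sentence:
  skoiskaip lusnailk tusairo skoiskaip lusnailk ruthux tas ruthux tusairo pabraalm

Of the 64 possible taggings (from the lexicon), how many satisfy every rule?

Candidates per position — 1:skoiskaip {noun,adverb}; 2:lusnailk {adverb,preposition}; 3:tusairo {preposition,adverb}; 4:skoiskaip {noun,adverb}; 5:lusnailk {adverb,preposition}; 6:ruthux {noun}; 7:tas {preposition}; 8:ruthux {noun}; 9:tusairo {preposition,adverb}; 10:pabraalm {adverb}.
There are 64 candidate sequences in total.
The sequences that satisfy every rule: noun preposition preposition noun adverb noun preposition noun preposition adverb; noun preposition preposition noun preposition noun preposition noun preposition adverb; noun preposition adverb noun adverb noun preposition noun preposition adverb; noun preposition adverb noun preposition noun preposition noun preposition adverb.
Count = 4.

4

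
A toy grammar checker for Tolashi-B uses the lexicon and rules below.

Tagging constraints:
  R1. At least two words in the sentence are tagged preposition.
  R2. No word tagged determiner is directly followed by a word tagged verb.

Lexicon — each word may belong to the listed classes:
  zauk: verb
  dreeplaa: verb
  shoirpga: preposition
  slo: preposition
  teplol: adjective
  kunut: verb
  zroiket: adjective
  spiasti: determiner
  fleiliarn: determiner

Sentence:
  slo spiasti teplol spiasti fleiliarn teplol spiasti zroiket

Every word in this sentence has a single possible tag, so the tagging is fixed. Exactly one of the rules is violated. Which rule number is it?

1

Fixed tagging: preposition determiner adjective determiner determiner adjective determiner adjective.
Rule check: R1 ✗, R2 ✓.
Only rule 1 fails.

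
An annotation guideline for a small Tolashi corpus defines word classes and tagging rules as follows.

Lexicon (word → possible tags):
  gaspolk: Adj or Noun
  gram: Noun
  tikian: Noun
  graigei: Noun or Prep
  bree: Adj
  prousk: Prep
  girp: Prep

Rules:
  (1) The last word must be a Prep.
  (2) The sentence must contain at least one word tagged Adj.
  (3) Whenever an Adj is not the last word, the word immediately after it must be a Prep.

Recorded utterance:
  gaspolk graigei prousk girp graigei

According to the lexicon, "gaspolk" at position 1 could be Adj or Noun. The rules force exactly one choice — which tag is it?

Candidates per position — 1:gaspolk {Adj,Noun}; 2:graigei {Noun,Prep}; 3:prousk {Prep}; 4:girp {Prep}; 5:graigei {Noun,Prep}.
Position 1: Noun is ruled out by rule 2; that leaves Adj.
Position 2: Noun is ruled out by rule 3; that leaves Prep.
Position 5: Noun is ruled out by rule 1; that leaves Prep.
The unique satisfying tagging is: Adj Prep Prep Prep Prep.
Check: rule 1 satisfied; rule 2 satisfied; rule 3 satisfied.

Adj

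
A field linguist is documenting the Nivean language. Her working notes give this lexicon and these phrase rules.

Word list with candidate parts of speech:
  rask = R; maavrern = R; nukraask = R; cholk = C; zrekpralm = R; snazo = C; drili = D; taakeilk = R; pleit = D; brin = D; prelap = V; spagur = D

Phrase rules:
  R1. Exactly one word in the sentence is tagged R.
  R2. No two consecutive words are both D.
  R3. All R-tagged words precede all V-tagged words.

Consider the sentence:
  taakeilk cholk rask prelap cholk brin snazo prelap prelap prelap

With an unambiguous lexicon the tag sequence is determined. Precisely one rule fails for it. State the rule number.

1

Fixed tagging: R C R V C D C V V V.
Checking each rule: R1 fail, R2 pass, R3 pass.
Only rule 1 fails.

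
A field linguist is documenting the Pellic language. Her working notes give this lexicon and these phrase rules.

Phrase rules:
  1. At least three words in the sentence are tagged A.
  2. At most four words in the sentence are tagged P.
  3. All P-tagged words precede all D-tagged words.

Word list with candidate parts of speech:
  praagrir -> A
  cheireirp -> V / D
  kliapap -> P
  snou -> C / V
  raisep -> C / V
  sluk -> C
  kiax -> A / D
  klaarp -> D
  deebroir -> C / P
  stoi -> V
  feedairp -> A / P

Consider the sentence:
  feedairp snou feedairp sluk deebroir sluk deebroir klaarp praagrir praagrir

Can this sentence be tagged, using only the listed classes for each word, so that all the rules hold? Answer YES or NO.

Candidates per position — 1:feedairp {A,P}; 2:snou {C,V}; 3:feedairp {A,P}; 4:sluk {C}; 5:deebroir {C,P}; 6:sluk {C}; 7:deebroir {C,P}; 8:klaarp {D}; 9:praagrir {A}; 10:praagrir {A}.
One satisfying assignment: A V A C C C P D A A.
Rule-by-rule: rule 1 ✓; rule 2 ✓; rule 3 ✓.

YES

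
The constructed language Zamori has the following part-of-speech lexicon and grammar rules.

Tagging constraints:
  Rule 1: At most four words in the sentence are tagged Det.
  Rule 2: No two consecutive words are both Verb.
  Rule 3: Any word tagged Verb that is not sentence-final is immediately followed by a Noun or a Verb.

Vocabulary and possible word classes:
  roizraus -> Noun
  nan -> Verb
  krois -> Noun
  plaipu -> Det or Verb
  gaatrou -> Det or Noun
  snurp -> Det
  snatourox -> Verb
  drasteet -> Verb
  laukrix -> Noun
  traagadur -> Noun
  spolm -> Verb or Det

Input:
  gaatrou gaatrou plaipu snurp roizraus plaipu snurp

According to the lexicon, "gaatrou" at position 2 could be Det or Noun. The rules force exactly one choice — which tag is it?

Candidates per position — 1:gaatrou {Det,Noun}; 2:gaatrou {Det,Noun}; 3:plaipu {Det,Verb}; 4:snurp {Det}; 5:roizraus {Noun}; 6:plaipu {Det,Verb}; 7:snurp {Det}.
Word 3 cannot be Verb — rule 3 would then fail for every completion. It is Det.
Word 6 cannot be Verb — rule 3 would then fail for every completion. It is Det.
Word 1 cannot be Det — rule 1 would then fail for every completion. It is Noun.
Word 2 cannot be Det — rule 1 would then fail for every completion. It is Noun.
The only consistent sequence is: Noun Noun Det Det Noun Det Det.
Checking: rule 1 satisfied; rule 2 satisfied; rule 3 satisfied.

Noun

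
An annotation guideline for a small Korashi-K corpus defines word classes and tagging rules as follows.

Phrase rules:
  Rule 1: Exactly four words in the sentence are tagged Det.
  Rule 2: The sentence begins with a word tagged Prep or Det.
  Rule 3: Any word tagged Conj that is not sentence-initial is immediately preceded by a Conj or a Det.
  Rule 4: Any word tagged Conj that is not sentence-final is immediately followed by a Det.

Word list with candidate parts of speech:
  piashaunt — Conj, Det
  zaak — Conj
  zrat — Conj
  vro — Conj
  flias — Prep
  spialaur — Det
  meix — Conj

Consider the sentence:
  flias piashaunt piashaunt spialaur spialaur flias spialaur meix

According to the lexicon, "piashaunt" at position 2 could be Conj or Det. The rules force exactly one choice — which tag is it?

Det

Candidates per position — 1:flias {Prep}; 2:piashaunt {Conj,Det}; 3:piashaunt {Conj,Det}; 4:spialaur {Det}; 5:spialaur {Det}; 6:flias {Prep}; 7:spialaur {Det}; 8:meix {Conj}.
At position 2, choosing Conj makes rule 3 impossible to satisfy; hence Det.
At position 3, choosing Det makes rule 1 impossible to satisfy; hence Conj.
The only consistent sequence is: Prep Det Conj Det Det Prep Det Conj.
Verifying each rule — rule 1 satisfied; rule 2 satisfied; rule 3 satisfied; rule 4 satisfied.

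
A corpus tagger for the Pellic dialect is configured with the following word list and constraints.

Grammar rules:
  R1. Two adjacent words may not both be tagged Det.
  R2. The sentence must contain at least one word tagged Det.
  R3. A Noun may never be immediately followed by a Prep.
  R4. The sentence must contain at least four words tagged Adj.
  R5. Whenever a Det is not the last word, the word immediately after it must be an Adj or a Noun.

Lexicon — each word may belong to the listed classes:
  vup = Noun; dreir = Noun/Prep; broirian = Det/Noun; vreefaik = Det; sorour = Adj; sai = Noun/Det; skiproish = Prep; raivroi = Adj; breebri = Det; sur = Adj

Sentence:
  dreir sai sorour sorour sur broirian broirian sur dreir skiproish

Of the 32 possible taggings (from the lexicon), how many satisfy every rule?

Candidates per position — 1:dreir {Noun,Prep}; 2:sai {Noun,Det}; 3:sorour {Adj}; 4:sorour {Adj}; 5:sur {Adj}; 6:broirian {Det,Noun}; 7:broirian {Det,Noun}; 8:sur {Adj}; 9:dreir {Noun,Prep}; 10:skiproish {Prep}.
There are 32 candidate sequences in total.
Checking each against the rules leaves 10 sequences.
Count = 10.

10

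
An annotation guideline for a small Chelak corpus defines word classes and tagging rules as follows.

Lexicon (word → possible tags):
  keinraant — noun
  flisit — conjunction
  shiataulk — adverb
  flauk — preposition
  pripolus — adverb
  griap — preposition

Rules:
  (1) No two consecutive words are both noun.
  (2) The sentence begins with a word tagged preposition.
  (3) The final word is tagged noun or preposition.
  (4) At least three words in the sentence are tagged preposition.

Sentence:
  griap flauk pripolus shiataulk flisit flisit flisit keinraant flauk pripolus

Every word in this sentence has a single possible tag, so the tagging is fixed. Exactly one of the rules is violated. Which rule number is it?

Fixed tagging: preposition preposition adverb adverb conjunction conjunction conjunction noun preposition adverb.
Rule check: R1 pass, R2 pass, R3 fail, R4 pass.
Only rule 3 fails.

3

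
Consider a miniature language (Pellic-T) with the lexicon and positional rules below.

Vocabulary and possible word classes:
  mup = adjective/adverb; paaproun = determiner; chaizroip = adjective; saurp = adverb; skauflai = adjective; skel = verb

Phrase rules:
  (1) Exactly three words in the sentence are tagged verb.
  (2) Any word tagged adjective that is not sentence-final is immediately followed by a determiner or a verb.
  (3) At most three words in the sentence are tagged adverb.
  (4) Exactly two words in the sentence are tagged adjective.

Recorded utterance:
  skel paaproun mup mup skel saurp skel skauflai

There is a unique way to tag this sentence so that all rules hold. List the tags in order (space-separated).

verb determiner adverb adjective verb adverb verb adjective

Candidates per position — 1:skel {verb}; 2:paaproun {determiner}; 3:mup {adjective,adverb}; 4:mup {adjective,adverb}; 5:skel {verb}; 6:saurp {adverb}; 7:skel {verb}; 8:skauflai {adjective}.
Position 3: adjective is ruled out by rule 2; that leaves adverb.
Position 4: adverb is ruled out by rule 4; that leaves adjective.
The only consistent sequence is: verb determiner adverb adjective verb adverb verb adjective.
Verifying each rule — rule 1 ok; rule 2 ok; rule 3 ok; rule 4 ok.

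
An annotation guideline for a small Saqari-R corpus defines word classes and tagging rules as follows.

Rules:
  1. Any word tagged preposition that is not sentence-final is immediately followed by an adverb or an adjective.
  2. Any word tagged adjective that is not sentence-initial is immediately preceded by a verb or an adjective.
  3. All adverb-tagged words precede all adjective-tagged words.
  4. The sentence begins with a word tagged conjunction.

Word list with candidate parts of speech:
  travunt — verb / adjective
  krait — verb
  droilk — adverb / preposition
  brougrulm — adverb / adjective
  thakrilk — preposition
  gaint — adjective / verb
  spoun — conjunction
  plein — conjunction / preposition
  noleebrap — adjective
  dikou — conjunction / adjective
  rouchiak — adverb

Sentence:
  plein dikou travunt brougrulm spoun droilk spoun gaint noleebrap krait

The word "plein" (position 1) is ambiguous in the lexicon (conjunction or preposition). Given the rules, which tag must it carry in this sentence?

Candidates per position — 1:plein {conjunction,preposition}; 2:dikou {conjunction,adjective}; 3:travunt {verb,adjective}; 4:brougrulm {adverb,adjective}; 5:spoun {conjunction}; 6:droilk {adverb,preposition}; 7:spoun {conjunction}; 8:gaint {adjective,verb}; 9:noleebrap {adjective}; 10:krait {verb}.
If word 1 were preposition, no tagging could satisfy rule 4; so word 1 is conjunction.
If word 2 were adjective, no tagging could satisfy rule 2; so word 2 is conjunction.
If word 3 were adjective, no tagging could satisfy rule 2; so word 3 is verb.
If word 6 were preposition, no tagging could satisfy rule 1; so word 6 is adverb.
If word 8 were adjective, no tagging could satisfy rule 2; so word 8 is verb.
If word 4 were adjective, no tagging could satisfy rule 3; so word 4 is adverb.
So the tagging must be: conjunction conjunction verb adverb conjunction adverb conjunction verb adjective verb.
Rule-by-rule: rule 1 satisfied; rule 2 satisfied; rule 3 satisfied; rule 4 satisfied.

conjunction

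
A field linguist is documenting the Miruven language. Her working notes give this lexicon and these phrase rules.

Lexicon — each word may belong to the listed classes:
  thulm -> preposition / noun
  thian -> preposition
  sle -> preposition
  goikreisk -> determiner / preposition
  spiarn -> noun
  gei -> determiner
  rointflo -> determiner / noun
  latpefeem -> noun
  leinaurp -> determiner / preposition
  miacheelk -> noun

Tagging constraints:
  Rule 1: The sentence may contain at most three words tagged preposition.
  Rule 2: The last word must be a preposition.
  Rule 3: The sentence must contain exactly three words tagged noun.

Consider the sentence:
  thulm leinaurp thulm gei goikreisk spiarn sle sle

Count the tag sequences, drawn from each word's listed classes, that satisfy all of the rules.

3

Candidates per position — 1:thulm {preposition,noun}; 2:leinaurp {determiner,preposition}; 3:thulm {preposition,noun}; 4:gei {determiner}; 5:goikreisk {determiner,preposition}; 6:spiarn {noun}; 7:sle {preposition}; 8:sle {preposition}.
There are 16 candidate sequences in total.
The sequences that satisfy every rule: noun determiner noun determiner determiner noun preposition preposition; noun determiner noun determiner preposition noun preposition preposition; noun preposition noun determiner determiner noun preposition preposition.
Count = 3.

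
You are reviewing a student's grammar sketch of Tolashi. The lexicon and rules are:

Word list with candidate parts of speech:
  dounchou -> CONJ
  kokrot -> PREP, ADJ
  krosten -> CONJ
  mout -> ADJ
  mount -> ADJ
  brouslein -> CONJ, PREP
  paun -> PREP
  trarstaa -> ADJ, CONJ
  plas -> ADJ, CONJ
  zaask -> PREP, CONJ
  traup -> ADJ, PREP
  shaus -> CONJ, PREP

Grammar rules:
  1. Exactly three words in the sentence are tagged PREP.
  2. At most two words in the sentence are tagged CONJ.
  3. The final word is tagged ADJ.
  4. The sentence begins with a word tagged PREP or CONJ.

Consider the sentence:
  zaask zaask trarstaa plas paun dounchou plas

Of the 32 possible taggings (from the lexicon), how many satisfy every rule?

3

Candidates per position — 1:zaask {PREP,CONJ}; 2:zaask {PREP,CONJ}; 3:trarstaa {ADJ,CONJ}; 4:plas {ADJ,CONJ}; 5:paun {PREP}; 6:dounchou {CONJ}; 7:plas {ADJ,CONJ}.
There are 32 candidate sequences in total.
The sequences that satisfy every rule: PREP PREP ADJ ADJ PREP CONJ ADJ; PREP PREP ADJ CONJ PREP CONJ ADJ; PREP PREP CONJ ADJ PREP CONJ ADJ.
Count = 3.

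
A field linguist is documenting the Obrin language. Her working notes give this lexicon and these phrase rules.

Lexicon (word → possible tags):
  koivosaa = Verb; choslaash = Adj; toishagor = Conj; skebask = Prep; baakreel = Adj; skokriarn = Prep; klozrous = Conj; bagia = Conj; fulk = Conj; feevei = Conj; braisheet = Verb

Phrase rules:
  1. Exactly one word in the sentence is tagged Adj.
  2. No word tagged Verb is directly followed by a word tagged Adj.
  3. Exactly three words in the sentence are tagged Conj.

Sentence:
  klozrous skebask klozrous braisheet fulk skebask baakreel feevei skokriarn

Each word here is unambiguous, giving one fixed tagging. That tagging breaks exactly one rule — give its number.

Fixed tagging: Conj Prep Conj Verb Conj Prep Adj Conj Prep.
Rule check: R1 pass, R2 pass, R3 fail.
Only rule 3 fails.

3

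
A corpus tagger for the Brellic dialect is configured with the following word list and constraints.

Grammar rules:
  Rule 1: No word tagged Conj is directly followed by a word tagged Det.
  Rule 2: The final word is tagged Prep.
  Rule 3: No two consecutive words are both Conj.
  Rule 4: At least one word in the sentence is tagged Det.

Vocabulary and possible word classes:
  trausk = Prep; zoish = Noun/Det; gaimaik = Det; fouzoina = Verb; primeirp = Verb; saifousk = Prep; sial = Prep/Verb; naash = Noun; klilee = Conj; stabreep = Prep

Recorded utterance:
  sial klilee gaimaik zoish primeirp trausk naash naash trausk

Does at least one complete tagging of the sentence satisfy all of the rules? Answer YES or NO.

Candidates per position — 1:sial {Prep,Verb}; 2:klilee {Conj}; 3:gaimaik {Det}; 4:zoish {Noun,Det}; 5:primeirp {Verb}; 6:trausk {Prep}; 7:naash {Noun}; 8:naash {Noun}; 9:trausk {Prep}.
Rule 1 cannot be satisfied by any choice of tags from the lexicon.
So there is no consistent tagging.

NO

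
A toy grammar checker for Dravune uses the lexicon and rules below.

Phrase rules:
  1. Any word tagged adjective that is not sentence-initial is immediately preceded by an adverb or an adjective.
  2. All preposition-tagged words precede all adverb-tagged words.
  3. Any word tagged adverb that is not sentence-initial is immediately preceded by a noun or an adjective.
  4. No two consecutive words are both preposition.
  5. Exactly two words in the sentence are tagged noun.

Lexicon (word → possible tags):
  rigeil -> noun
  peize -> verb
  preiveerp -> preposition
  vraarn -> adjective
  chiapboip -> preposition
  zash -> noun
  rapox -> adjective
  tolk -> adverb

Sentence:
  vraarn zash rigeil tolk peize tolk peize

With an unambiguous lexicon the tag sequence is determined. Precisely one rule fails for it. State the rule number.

3

Fixed tagging: adjective noun noun adverb verb adverb verb.
Checking each rule: R1 pass, R2 pass, R3 fail, R4 pass, R5 pass.
Only rule 3 fails.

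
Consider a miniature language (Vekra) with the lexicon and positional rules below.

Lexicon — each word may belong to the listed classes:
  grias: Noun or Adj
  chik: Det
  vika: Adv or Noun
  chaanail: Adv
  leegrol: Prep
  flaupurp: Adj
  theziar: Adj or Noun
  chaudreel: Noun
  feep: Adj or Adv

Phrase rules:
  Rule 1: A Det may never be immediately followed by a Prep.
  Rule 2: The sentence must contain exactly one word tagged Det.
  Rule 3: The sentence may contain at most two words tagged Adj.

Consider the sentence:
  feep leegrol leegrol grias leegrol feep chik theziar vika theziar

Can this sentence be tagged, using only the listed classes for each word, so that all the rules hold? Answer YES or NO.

YES

Candidates per position — 1:feep {Adj,Adv}; 2:leegrol {Prep}; 3:leegrol {Prep}; 4:grias {Noun,Adj}; 5:leegrol {Prep}; 6:feep {Adj,Adv}; 7:chik {Det}; 8:theziar {Adj,Noun}; 9:vika {Adv,Noun}; 10:theziar {Adj,Noun}.
One satisfying assignment: Adv Prep Prep Noun Prep Adv Det Noun Noun Adj.
Checking: rule 1 ok; rule 2 ok; rule 3 ok.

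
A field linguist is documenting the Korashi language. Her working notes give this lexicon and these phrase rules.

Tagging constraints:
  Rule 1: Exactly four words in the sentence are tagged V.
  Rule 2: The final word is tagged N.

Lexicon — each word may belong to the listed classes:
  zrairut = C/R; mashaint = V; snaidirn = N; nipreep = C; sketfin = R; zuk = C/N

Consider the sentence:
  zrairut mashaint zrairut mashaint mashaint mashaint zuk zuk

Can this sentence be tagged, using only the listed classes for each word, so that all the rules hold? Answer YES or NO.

YES

Candidates per position — 1:zrairut {C,R}; 2:mashaint {V}; 3:zrairut {C,R}; 4:mashaint {V}; 5:mashaint {V}; 6:mashaint {V}; 7:zuk {C,N}; 8:zuk {C,N}.
One satisfying assignment: R V C V V V C N.
Rule-by-rule: rule 1 ok; rule 2 ok.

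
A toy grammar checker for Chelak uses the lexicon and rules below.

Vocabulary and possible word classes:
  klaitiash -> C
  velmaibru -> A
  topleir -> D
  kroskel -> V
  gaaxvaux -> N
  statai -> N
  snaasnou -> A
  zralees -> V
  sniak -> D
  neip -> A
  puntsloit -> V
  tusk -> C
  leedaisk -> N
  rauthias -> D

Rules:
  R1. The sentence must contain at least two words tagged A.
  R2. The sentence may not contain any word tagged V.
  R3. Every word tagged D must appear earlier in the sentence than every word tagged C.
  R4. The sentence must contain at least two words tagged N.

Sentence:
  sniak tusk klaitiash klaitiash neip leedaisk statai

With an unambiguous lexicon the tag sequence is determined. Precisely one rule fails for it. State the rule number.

Fixed tagging: D C C C A N N.
Rule check: R1 fails, R2 ok, R3 ok, R4 ok.
Only rule 1 fails.

1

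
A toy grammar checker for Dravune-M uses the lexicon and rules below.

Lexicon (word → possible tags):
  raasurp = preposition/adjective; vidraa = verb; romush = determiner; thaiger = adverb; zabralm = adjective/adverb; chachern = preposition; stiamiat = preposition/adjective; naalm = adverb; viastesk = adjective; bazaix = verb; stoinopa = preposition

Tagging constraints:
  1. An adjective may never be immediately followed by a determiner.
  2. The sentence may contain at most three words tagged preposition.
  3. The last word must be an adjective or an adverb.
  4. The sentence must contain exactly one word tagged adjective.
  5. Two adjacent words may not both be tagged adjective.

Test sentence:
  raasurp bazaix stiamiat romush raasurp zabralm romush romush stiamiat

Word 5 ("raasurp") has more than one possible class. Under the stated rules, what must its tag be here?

preposition

Candidates per position — 1:raasurp {preposition,adjective}; 2:bazaix {verb}; 3:stiamiat {preposition,adjective}; 4:romush {determiner}; 5:raasurp {preposition,adjective}; 6:zabralm {adjective,adverb}; 7:romush {determiner}; 8:romush {determiner}; 9:stiamiat {preposition,adjective}.
Position 3: tagging it adjective would leave rule 1 unsatisfiable, so it must be preposition.
Position 6: tagging it adjective would leave rule 1 unsatisfiable, so it must be adverb.
Position 9: tagging it preposition would leave rule 3 unsatisfiable, so it must be adjective.
Position 1: tagging it adjective would leave rule 4 unsatisfiable, so it must be preposition.
Position 5: tagging it adjective would leave rule 4 unsatisfiable, so it must be preposition.
So the tagging must be: preposition verb preposition determiner preposition adverb determiner determiner adjective.
Rule-by-rule: rule 1 satisfied; rule 2 satisfied; rule 3 satisfied; rule 4 satisfied; rule 5 satisfied.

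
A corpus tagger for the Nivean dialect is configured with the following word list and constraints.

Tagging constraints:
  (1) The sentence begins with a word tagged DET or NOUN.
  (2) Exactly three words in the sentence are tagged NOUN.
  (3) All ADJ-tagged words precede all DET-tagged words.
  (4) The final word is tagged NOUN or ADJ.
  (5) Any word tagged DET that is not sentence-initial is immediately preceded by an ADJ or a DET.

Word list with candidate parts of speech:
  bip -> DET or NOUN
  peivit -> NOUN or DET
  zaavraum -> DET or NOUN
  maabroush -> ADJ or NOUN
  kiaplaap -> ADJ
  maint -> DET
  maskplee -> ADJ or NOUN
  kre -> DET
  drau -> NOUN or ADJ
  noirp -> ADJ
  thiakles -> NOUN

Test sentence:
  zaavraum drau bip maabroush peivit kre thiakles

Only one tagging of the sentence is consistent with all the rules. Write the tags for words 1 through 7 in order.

NOUN ADJ NOUN ADJ DET DET NOUN

Candidates per position — 1:zaavraum {DET,NOUN}; 2:drau {NOUN,ADJ}; 3:bip {DET,NOUN}; 4:maabroush {ADJ,NOUN}; 5:peivit {NOUN,DET}; 6:kre {DET}; 7:thiakles {NOUN}.
If word 4 were NOUN, no tagging could satisfy rule 5; so word 4 is ADJ.
If word 5 were NOUN, no tagging could satisfy rule 5; so word 5 is DET.
If word 1 were DET, no tagging could satisfy rule 3; so word 1 is NOUN.
If word 3 were DET, no tagging could satisfy rule 3; so word 3 is NOUN.
If word 2 were NOUN, no tagging could satisfy rule 2; so word 2 is ADJ.
The only consistent sequence is: NOUN ADJ NOUN ADJ DET DET NOUN.
Rule-by-rule: rule 1 satisfied; rule 2 satisfied; rule 3 satisfied; rule 4 satisfied; rule 5 satisfied.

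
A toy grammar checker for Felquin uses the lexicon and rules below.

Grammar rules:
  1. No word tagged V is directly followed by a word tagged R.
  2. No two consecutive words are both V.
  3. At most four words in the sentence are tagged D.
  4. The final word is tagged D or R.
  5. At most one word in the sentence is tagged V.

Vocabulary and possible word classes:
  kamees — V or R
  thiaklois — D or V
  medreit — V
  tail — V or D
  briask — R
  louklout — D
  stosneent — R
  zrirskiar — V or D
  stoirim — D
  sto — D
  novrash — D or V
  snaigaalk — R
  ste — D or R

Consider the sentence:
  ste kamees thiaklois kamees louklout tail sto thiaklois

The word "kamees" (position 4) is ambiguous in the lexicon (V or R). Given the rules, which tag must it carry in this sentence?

R

Candidates per position — 1:ste {D,R}; 2:kamees {V,R}; 3:thiaklois {D,V}; 4:kamees {V,R}; 5:louklout {D}; 6:tail {V,D}; 7:sto {D}; 8:thiaklois {D,V}.
Position 8: tagging it V would leave rule 4 unsatisfiable, so it must be D.
Position 4: the remaining choice is settled jointly with positions 1, 2, 3, 6 — only R at position 4 is part of a tagging that satisfies every rule.
So the tagging must be: R R D R D V D D.
Checking: rule 1 holds; rule 2 holds; rule 3 holds; rule 4 holds; rule 5 holds.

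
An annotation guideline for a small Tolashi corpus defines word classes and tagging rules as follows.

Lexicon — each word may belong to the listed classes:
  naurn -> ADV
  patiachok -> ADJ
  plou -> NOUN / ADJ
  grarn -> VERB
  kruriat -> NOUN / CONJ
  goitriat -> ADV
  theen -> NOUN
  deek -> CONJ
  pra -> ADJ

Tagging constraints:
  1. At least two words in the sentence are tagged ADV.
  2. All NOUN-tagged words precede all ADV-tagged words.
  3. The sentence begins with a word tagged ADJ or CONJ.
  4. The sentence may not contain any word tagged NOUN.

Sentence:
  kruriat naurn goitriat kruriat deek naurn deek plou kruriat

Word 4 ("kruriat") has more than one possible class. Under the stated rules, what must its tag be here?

Candidates per position — 1:kruriat {NOUN,CONJ}; 2:naurn {ADV}; 3:goitriat {ADV}; 4:kruriat {NOUN,CONJ}; 5:deek {CONJ}; 6:naurn {ADV}; 7:deek {CONJ}; 8:plou {NOUN,ADJ}; 9:kruriat {NOUN,CONJ}.
At position 1, choosing NOUN makes rule 3 impossible to satisfy; hence CONJ.
At position 4, choosing NOUN makes rule 2 impossible to satisfy; hence CONJ.
At position 8, choosing NOUN makes rule 2 impossible to satisfy; hence ADJ.
At position 9, choosing NOUN makes rule 2 impossible to satisfy; hence CONJ.
So the tagging must be: CONJ ADV ADV CONJ CONJ ADV CONJ ADJ CONJ.
Rule-by-rule: rule 1 satisfied; rule 2 satisfied; rule 3 satisfied; rule 4 satisfied.

CONJ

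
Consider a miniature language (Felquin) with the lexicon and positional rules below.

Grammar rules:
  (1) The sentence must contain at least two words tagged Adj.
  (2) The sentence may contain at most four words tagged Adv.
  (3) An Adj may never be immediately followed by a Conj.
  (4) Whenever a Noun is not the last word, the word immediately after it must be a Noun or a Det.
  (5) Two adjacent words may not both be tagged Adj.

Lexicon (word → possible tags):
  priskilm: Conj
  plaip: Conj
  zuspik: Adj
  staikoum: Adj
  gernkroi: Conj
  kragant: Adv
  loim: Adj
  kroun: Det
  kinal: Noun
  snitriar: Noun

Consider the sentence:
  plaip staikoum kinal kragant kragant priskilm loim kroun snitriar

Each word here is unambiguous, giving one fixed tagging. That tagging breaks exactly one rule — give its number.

Fixed tagging: Conj Adj Noun Adv Adv Conj Adj Det Noun.
Applying the rules: R1 ✓, R2 ✓, R3 ✓, R4 ✗, R5 ✓.
Only rule 4 fails.

4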